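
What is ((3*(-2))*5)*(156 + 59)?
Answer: -6450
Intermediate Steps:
((3*(-2))*5)*(156 + 59) = -6*5*215 = -30*215 = -6450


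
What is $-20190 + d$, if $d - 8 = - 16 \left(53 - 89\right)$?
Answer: $-19606$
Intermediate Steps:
$d = 584$ ($d = 8 - 16 \left(53 - 89\right) = 8 - -576 = 8 + 576 = 584$)
$-20190 + d = -20190 + 584 = -19606$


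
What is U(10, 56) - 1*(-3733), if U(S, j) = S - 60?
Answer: 3683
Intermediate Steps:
U(S, j) = -60 + S
U(10, 56) - 1*(-3733) = (-60 + 10) - 1*(-3733) = -50 + 3733 = 3683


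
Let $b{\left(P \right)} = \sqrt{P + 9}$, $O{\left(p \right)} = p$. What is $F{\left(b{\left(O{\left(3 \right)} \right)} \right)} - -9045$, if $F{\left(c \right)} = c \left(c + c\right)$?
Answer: $9069$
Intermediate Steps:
$b{\left(P \right)} = \sqrt{9 + P}$
$F{\left(c \right)} = 2 c^{2}$ ($F{\left(c \right)} = c 2 c = 2 c^{2}$)
$F{\left(b{\left(O{\left(3 \right)} \right)} \right)} - -9045 = 2 \left(\sqrt{9 + 3}\right)^{2} - -9045 = 2 \left(\sqrt{12}\right)^{2} + 9045 = 2 \left(2 \sqrt{3}\right)^{2} + 9045 = 2 \cdot 12 + 9045 = 24 + 9045 = 9069$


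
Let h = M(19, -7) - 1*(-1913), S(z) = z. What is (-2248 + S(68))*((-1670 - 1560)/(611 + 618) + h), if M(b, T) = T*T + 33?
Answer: -5338002500/1229 ≈ -4.3434e+6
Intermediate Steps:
M(b, T) = 33 + T**2 (M(b, T) = T**2 + 33 = 33 + T**2)
h = 1995 (h = (33 + (-7)**2) - 1*(-1913) = (33 + 49) + 1913 = 82 + 1913 = 1995)
(-2248 + S(68))*((-1670 - 1560)/(611 + 618) + h) = (-2248 + 68)*((-1670 - 1560)/(611 + 618) + 1995) = -2180*(-3230/1229 + 1995) = -2180*2448625/1229 = -5338002500/1229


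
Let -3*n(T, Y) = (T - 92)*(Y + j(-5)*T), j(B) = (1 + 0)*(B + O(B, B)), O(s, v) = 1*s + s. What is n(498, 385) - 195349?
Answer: 2290463/3 ≈ 7.6349e+5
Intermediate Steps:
O(s, v) = 2*s (O(s, v) = s + s = 2*s)
j(B) = 3*B (j(B) = (1 + 0)*(B + 2*B) = 1*(3*B) = 3*B)
n(T, Y) = -(-92 + T)*(Y - 15*T)/3 (n(T, Y) = -(T - 92)*(Y + (3*(-5))*T)/3 = -(-92 + T)*(Y - 15*T)/3)
n(498, 385) - 195349 = (-460*498 + 5*498**2 + (92/3)*385 - 1/3*498*385) - 195349 = (-229080 + 5*248004 + 35420/3 - 63910) - 195349 = (-229080 + 1240020 + 35420/3 - 63910) - 195349 = 2876510/3 - 195349 = 2290463/3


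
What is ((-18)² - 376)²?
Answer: 2704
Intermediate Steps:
((-18)² - 376)² = (324 - 376)² = (-52)² = 2704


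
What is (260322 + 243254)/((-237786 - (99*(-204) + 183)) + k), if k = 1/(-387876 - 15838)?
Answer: -203300681264/87918008923 ≈ -2.3124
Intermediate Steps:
k = -1/403714 (k = 1/(-403714) = -1/403714 ≈ -2.4770e-6)
(260322 + 243254)/((-237786 - (99*(-204) + 183)) + k) = (260322 + 243254)/((-237786 - (99*(-204) + 183)) - 1/403714) = 503576/((-237786 - (-20196 + 183)) - 1/403714) = 503576/((-237786 - 1*(-20013)) - 1/403714) = 503576/((-237786 + 20013) - 1/403714) = 503576/(-217773 - 1/403714) = 503576/(-87918008923/403714) = 503576*(-403714/87918008923) = -203300681264/87918008923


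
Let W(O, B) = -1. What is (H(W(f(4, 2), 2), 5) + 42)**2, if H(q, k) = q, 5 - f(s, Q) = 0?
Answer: 1681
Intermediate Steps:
f(s, Q) = 5 (f(s, Q) = 5 - 1*0 = 5 + 0 = 5)
(H(W(f(4, 2), 2), 5) + 42)**2 = (-1 + 42)**2 = 41**2 = 1681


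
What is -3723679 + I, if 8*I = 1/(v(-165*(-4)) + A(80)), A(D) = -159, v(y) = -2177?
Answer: -69588113153/18688 ≈ -3.7237e+6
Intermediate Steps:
I = -1/18688 (I = 1/(8*(-2177 - 159)) = (1/8)/(-2336) = (1/8)*(-1/2336) = -1/18688 ≈ -5.3510e-5)
-3723679 + I = -3723679 - 1/18688 = -69588113153/18688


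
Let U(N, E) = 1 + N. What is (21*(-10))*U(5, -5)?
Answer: -1260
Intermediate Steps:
(21*(-10))*U(5, -5) = (21*(-10))*(1 + 5) = -210*6 = -1260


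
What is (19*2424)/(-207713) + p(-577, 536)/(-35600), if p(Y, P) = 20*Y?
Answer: 37870721/369729140 ≈ 0.10243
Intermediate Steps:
(19*2424)/(-207713) + p(-577, 536)/(-35600) = (19*2424)/(-207713) + (20*(-577))/(-35600) = 46056*(-1/207713) - 11540*(-1/35600) = -46056/207713 + 577/1780 = 37870721/369729140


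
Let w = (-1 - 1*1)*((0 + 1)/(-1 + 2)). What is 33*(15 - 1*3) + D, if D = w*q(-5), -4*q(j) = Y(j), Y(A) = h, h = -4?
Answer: 394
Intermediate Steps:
Y(A) = -4
q(j) = 1 (q(j) = -¼*(-4) = 1)
w = -2 (w = (-1 - 1)*(1/1) = -2 ≈ -2.0000)
D = -2 (D = -2*1 = -2)
33*(15 - 1*3) + D = 33*(15 - 1*3) - 2 = 33*(15 - 3) - 2 = 33*12 - 2 = 396 - 2 = 394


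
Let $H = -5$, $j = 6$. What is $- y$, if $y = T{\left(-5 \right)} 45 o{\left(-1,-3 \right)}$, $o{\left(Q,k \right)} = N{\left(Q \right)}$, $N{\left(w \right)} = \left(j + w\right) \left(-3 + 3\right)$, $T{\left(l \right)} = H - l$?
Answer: $0$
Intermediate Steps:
$T{\left(l \right)} = -5 - l$
$N{\left(w \right)} = 0$ ($N{\left(w \right)} = \left(6 + w\right) \left(-3 + 3\right) = \left(6 + w\right) 0 = 0$)
$o{\left(Q,k \right)} = 0$
$y = 0$ ($y = \left(-5 - -5\right) 45 \cdot 0 = \left(-5 + 5\right) 45 \cdot 0 = 0 \cdot 45 \cdot 0 = 0 \cdot 0 = 0$)
$- y = \left(-1\right) 0 = 0$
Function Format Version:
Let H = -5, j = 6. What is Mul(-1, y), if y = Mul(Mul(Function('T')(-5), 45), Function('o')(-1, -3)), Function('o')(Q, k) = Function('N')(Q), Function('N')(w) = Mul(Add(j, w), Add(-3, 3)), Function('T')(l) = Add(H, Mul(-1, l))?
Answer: 0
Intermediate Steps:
Function('T')(l) = Add(-5, Mul(-1, l))
Function('N')(w) = 0 (Function('N')(w) = Mul(Add(6, w), Add(-3, 3)) = Mul(Add(6, w), 0) = 0)
Function('o')(Q, k) = 0
y = 0 (y = Mul(Mul(Add(-5, Mul(-1, -5)), 45), 0) = Mul(Mul(Add(-5, 5), 45), 0) = Mul(Mul(0, 45), 0) = Mul(0, 0) = 0)
Mul(-1, y) = Mul(-1, 0) = 0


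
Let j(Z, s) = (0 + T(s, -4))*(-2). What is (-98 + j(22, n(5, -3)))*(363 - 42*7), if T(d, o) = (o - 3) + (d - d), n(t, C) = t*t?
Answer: -5796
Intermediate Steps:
n(t, C) = t²
T(d, o) = -3 + o (T(d, o) = (-3 + o) + 0 = -3 + o)
j(Z, s) = 14 (j(Z, s) = (0 + (-3 - 4))*(-2) = (0 - 7)*(-2) = -7*(-2) = 14)
(-98 + j(22, n(5, -3)))*(363 - 42*7) = (-98 + 14)*(363 - 42*7) = -84*(363 - 294) = -84*69 = -5796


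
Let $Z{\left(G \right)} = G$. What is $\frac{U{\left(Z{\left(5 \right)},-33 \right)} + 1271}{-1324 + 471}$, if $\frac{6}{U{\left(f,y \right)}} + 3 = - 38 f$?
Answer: $- \frac{245297}{164629} \approx -1.49$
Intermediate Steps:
$U{\left(f,y \right)} = \frac{6}{-3 - 38 f}$
$\frac{U{\left(Z{\left(5 \right)},-33 \right)} + 1271}{-1324 + 471} = \frac{- \frac{6}{3 + 38 \cdot 5} + 1271}{-1324 + 471} = \frac{- \frac{6}{3 + 190} + 1271}{-853} = \left(- \frac{6}{193} + 1271\right) \left(- \frac{1}{853}\right) = \frac{245297}{193} \left(- \frac{1}{853}\right) = - \frac{245297}{164629}$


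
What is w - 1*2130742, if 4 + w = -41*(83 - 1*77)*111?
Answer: -2158052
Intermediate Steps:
w = -27310 (w = -4 - 41*(83 - 1*77)*111 = -4 - 41*(83 - 77)*111 = -4 - 41*6*111 = -4 - 246*111 = -4 - 27306 = -27310)
w - 1*2130742 = -27310 - 1*2130742 = -27310 - 2130742 = -2158052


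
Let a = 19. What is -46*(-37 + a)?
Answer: 828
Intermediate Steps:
-46*(-37 + a) = -46*(-37 + 19) = -46*(-18) = 828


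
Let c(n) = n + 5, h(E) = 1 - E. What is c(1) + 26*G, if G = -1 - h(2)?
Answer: 6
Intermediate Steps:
G = 0 (G = -1 - (1 - 1*2) = -1 - (1 - 2) = -1 - 1*(-1) = -1 + 1 = 0)
c(n) = 5 + n
c(1) + 26*G = (5 + 1) + 26*0 = 6 + 0 = 6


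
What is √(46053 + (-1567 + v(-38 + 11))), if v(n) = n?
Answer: √44459 ≈ 210.85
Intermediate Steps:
√(46053 + (-1567 + v(-38 + 11))) = √(46053 + (-1567 + (-38 + 11))) = √(46053 + (-1567 - 27)) = √(46053 - 1594) = √44459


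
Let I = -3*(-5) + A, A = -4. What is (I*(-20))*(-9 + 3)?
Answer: 1320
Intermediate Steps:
I = 11 (I = -3*(-5) - 4 = 15 - 4 = 11)
(I*(-20))*(-9 + 3) = (11*(-20))*(-9 + 3) = -220*(-6) = 1320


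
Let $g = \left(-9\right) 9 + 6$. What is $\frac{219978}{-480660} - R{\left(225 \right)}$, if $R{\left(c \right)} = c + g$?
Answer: $- \frac{12053163}{80110} \approx -150.46$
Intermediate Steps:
$g = -75$ ($g = -81 + 6 = -75$)
$R{\left(c \right)} = -75 + c$ ($R{\left(c \right)} = c - 75 = -75 + c$)
$\frac{219978}{-480660} - R{\left(225 \right)} = \frac{219978}{-480660} - \left(-75 + 225\right) = 219978 \left(- \frac{1}{480660}\right) - 150 = - \frac{36663}{80110} - 150 = - \frac{12053163}{80110}$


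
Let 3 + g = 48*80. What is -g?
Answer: -3837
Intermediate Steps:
g = 3837 (g = -3 + 48*80 = -3 + 3840 = 3837)
-g = -1*3837 = -3837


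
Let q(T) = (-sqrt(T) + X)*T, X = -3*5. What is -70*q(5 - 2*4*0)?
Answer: 5250 + 350*sqrt(5) ≈ 6032.6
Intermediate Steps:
X = -15
q(T) = T*(-15 - sqrt(T)) (q(T) = (-sqrt(T) - 15)*T = (-15 - sqrt(T))*T = T*(-15 - sqrt(T)))
-70*q(5 - 2*4*0) = -70*(-(5 - 2*4*0)**(3/2) - 15*(5 - 2*4*0)) = -70*(-(5 - 8*0)**(3/2) - 15*(5 - 8*0)) = -70*(-(5 + 0)**(3/2) - 15*(5 + 0)) = -70*(-5**(3/2) - 15*5) = -70*(-5*sqrt(5) - 75) = -70*(-75 - 5*sqrt(5)) = 5250 + 350*sqrt(5)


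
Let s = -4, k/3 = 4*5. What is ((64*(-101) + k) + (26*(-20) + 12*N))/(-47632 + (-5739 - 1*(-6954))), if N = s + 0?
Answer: 996/6631 ≈ 0.15020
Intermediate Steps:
k = 60 (k = 3*(4*5) = 3*20 = 60)
N = -4 (N = -4 + 0 = -4)
((64*(-101) + k) + (26*(-20) + 12*N))/(-47632 + (-5739 - 1*(-6954))) = ((64*(-101) + 60) + (26*(-20) + 12*(-4)))/(-47632 + (-5739 - 1*(-6954))) = ((-6464 + 60) + (-520 - 48))/(-47632 + (-5739 + 6954)) = (-6404 - 568)/(-47632 + 1215) = -6972/(-46417) = -6972*(-1/46417) = 996/6631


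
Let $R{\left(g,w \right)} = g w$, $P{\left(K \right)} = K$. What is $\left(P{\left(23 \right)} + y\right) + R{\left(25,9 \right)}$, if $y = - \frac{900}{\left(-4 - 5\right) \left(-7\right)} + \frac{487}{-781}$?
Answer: $\frac{1274307}{5467} \approx 233.09$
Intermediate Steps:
$y = - \frac{81509}{5467}$ ($y = - \frac{900}{\left(-9\right) \left(-7\right)} + 487 \left(- \frac{1}{781}\right) = - \frac{900}{63} - \frac{487}{781} = \left(-900\right) \frac{1}{63} - \frac{487}{781} = - \frac{100}{7} - \frac{487}{781} = - \frac{81509}{5467} \approx -14.909$)
$\left(P{\left(23 \right)} + y\right) + R{\left(25,9 \right)} = \left(23 - \frac{81509}{5467}\right) + 25 \cdot 9 = \frac{44232}{5467} + 225 = \frac{1274307}{5467}$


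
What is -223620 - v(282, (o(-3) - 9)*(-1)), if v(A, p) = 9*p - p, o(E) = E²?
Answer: -223620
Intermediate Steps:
v(A, p) = 8*p
-223620 - v(282, (o(-3) - 9)*(-1)) = -223620 - 8*((-3)² - 9)*(-1) = -223620 - 8*(9 - 9)*(-1) = -223620 - 8*0*(-1) = -223620 - 8*0 = -223620 - 1*0 = -223620 + 0 = -223620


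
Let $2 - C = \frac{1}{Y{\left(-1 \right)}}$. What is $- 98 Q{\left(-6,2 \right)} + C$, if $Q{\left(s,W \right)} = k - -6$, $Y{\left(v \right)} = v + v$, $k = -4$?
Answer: $- \frac{387}{2} \approx -193.5$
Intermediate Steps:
$Y{\left(v \right)} = 2 v$
$C = \frac{5}{2}$ ($C = 2 - \frac{1}{2 \left(-1\right)} = 2 - \frac{1}{-2} = 2 - - \frac{1}{2} = 2 + \frac{1}{2} = \frac{5}{2} \approx 2.5$)
$Q{\left(s,W \right)} = 2$ ($Q{\left(s,W \right)} = -4 - -6 = -4 + 6 = 2$)
$- 98 Q{\left(-6,2 \right)} + C = \left(-98\right) 2 + \frac{5}{2} = -196 + \frac{5}{2} = - \frac{387}{2}$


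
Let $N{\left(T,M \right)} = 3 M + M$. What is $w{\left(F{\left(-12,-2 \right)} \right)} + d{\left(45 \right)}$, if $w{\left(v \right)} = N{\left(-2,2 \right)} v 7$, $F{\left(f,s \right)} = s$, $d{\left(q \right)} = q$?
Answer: $-67$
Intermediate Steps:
$N{\left(T,M \right)} = 4 M$
$w{\left(v \right)} = 56 v$ ($w{\left(v \right)} = 4 \cdot 2 v 7 = 8 v 7 = 56 v$)
$w{\left(F{\left(-12,-2 \right)} \right)} + d{\left(45 \right)} = 56 \left(-2\right) + 45 = -112 + 45 = -67$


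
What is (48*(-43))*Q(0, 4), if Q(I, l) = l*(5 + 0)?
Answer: -41280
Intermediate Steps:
Q(I, l) = 5*l (Q(I, l) = l*5 = 5*l)
(48*(-43))*Q(0, 4) = (48*(-43))*(5*4) = -2064*20 = -41280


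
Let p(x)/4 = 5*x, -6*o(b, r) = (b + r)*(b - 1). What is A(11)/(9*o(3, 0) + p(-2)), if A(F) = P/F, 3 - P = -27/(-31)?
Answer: -6/1519 ≈ -0.0039500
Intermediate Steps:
o(b, r) = -(-1 + b)*(b + r)/6 (o(b, r) = -(b + r)*(b - 1)/6 = -(b + r)*(-1 + b)/6 = -(-1 + b)*(b + r)/6)
P = 66/31 (P = 3 - (-27)/(-31) = 3 - (-27)*(-1)/31 = 3 - 1*27/31 = 3 - 27/31 = 66/31 ≈ 2.1290)
p(x) = 20*x (p(x) = 4*(5*x) = 20*x)
A(F) = 66/(31*F)
A(11)/(9*o(3, 0) + p(-2)) = ((66/31)/11)/(9*(-⅙*3² + (⅙)*3 + (⅙)*0 - ⅙*3*0) + 20*(-2)) = ((66/31)*(1/11))/(9*(-⅙*9 + ½ + 0 + 0) - 40) = 6/(31*(9*(-3/2 + ½ + 0 + 0) - 40)) = 6/(31*(9*(-1) - 40)) = 6/(31*(-9 - 40)) = (6/31)/(-49) = (6/31)*(-1/49) = -6/1519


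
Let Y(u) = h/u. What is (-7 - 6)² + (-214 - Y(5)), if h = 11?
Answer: -236/5 ≈ -47.200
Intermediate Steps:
Y(u) = 11/u
(-7 - 6)² + (-214 - Y(5)) = (-7 - 6)² + (-214 - 11/5) = (-13)² + (-214 - 11/5) = 169 + (-214 - 1*11/5) = 169 + (-214 - 11/5) = 169 - 1081/5 = -236/5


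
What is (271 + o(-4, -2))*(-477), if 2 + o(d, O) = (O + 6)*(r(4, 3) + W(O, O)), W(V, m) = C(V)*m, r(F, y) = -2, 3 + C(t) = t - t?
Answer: -135945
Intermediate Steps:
C(t) = -3 (C(t) = -3 + (t - t) = -3 + 0 = -3)
W(V, m) = -3*m
o(d, O) = -2 + (-2 - 3*O)*(6 + O) (o(d, O) = -2 + (O + 6)*(-2 - 3*O) = -2 + (6 + O)*(-2 - 3*O) = -2 + (-2 - 3*O)*(6 + O))
(271 + o(-4, -2))*(-477) = (271 + (-14 - 20*(-2) - 3*(-2)²))*(-477) = (271 + (-14 + 40 - 3*4))*(-477) = (271 + (-14 + 40 - 12))*(-477) = (271 + 14)*(-477) = 285*(-477) = -135945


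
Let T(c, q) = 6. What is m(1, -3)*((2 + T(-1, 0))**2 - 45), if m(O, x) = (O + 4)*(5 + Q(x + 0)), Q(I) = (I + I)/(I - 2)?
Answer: 589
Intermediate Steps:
Q(I) = 2*I/(-2 + I) (Q(I) = (2*I)/(-2 + I) = 2*I/(-2 + I))
m(O, x) = (4 + O)*(5 + 2*x/(-2 + x)) (m(O, x) = (O + 4)*(5 + 2*(x + 0)/(-2 + (x + 0))) = (4 + O)*(5 + 2*x/(-2 + x)))
m(1, -3)*((2 + T(-1, 0))**2 - 45) = ((-40 - 10*1 + 28*(-3) + 7*1*(-3))/(-2 - 3))*((2 + 6)**2 - 45) = ((-40 - 10 - 84 - 21)/(-5))*(8**2 - 45) = (-1/5*(-155))*(64 - 45) = 31*19 = 589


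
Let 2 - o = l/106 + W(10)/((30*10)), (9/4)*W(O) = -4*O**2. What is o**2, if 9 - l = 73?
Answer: 20921476/2047761 ≈ 10.217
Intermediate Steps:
l = -64 (l = 9 - 1*73 = 9 - 73 = -64)
W(O) = -16*O**2/9 (W(O) = 4*(-4*O**2)/9 = -16*O**2/9)
o = 4574/1431 (o = 2 - (-64/106 + (-16/9*10**2)/((30*10))) = 2 - (-64*1/106 - 16/9*100/300) = 2 - (-32/53 - 1600/9*1/300) = 2 - (-32/53 - 16/27) = 2 - 1*(-1712/1431) = 2 + 1712/1431 = 4574/1431 ≈ 3.1964)
o**2 = (4574/1431)**2 = 20921476/2047761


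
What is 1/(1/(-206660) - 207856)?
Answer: -206660/42955520961 ≈ -4.8110e-6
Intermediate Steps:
1/(1/(-206660) - 207856) = 1/(-1/206660 - 207856) = 1/(-42955520961/206660) = -206660/42955520961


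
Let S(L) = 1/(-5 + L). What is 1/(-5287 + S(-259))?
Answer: -264/1395769 ≈ -0.00018914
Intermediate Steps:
1/(-5287 + S(-259)) = 1/(-5287 + 1/(-5 - 259)) = 1/(-5287 + 1/(-264)) = 1/(-5287 - 1/264) = 1/(-1395769/264) = -264/1395769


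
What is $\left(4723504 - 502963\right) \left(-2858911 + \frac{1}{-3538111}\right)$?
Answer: $- \frac{42691381902206143002}{3538111} \approx -1.2066 \cdot 10^{13}$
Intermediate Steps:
$\left(4723504 - 502963\right) \left(-2858911 + \frac{1}{-3538111}\right) = 4220541 \left(-2858911 - \frac{1}{3538111}\right) = 4220541 \left(- \frac{10115144457122}{3538111}\right) = - \frac{42691381902206143002}{3538111}$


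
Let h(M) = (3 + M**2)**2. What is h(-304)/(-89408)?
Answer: -8541271561/89408 ≈ -95531.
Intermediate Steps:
h(-304)/(-89408) = (3 + (-304)**2)**2/(-89408) = (3 + 92416)**2*(-1/89408) = 92419**2*(-1/89408) = 8541271561*(-1/89408) = -8541271561/89408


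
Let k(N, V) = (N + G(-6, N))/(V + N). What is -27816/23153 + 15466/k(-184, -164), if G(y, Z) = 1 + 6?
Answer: 41536137424/1366027 ≈ 30407.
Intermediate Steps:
G(y, Z) = 7
k(N, V) = (7 + N)/(N + V) (k(N, V) = (N + 7)/(V + N) = (7 + N)/(N + V))
-27816/23153 + 15466/k(-184, -164) = -27816/23153 + 15466/(((7 - 184)/(-184 - 164))) = -27816*1/23153 + 15466/((-177/(-348))) = -27816/23153 + 15466/((-1/348*(-177))) = -27816/23153 + 15466/(59/116) = -27816/23153 + 15466*(116/59) = -27816/23153 + 1794056/59 = 41536137424/1366027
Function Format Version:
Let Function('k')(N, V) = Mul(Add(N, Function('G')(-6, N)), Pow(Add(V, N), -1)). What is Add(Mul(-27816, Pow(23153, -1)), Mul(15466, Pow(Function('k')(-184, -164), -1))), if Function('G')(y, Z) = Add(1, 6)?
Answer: Rational(41536137424, 1366027) ≈ 30407.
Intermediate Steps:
Function('G')(y, Z) = 7
Function('k')(N, V) = Mul(Pow(Add(N, V), -1), Add(7, N)) (Function('k')(N, V) = Mul(Add(N, 7), Pow(Add(V, N), -1)) = Mul(Add(7, N), Pow(Add(N, V), -1)) = Mul(Pow(Add(N, V), -1), Add(7, N)))
Add(Mul(-27816, Pow(23153, -1)), Mul(15466, Pow(Function('k')(-184, -164), -1))) = Add(Mul(-27816, Pow(23153, -1)), Mul(15466, Pow(Mul(Pow(Add(-184, -164), -1), Add(7, -184)), -1))) = Add(Mul(-27816, Rational(1, 23153)), Mul(15466, Pow(Mul(Pow(-348, -1), -177), -1))) = Add(Rational(-27816, 23153), Mul(15466, Pow(Mul(Rational(-1, 348), -177), -1))) = Add(Rational(-27816, 23153), Mul(15466, Pow(Rational(59, 116), -1))) = Add(Rational(-27816, 23153), Mul(15466, Rational(116, 59))) = Add(Rational(-27816, 23153), Rational(1794056, 59)) = Rational(41536137424, 1366027)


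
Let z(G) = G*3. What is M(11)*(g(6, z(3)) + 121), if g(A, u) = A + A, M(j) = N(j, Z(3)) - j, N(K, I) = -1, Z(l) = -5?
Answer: -1596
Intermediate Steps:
z(G) = 3*G
M(j) = -1 - j
g(A, u) = 2*A
M(11)*(g(6, z(3)) + 121) = (-1 - 1*11)*(2*6 + 121) = (-1 - 11)*(12 + 121) = -12*133 = -1596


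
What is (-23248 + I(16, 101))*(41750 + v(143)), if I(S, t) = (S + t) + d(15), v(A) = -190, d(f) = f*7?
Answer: -956960560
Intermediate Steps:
d(f) = 7*f
I(S, t) = 105 + S + t (I(S, t) = (S + t) + 7*15 = (S + t) + 105 = 105 + S + t)
(-23248 + I(16, 101))*(41750 + v(143)) = (-23248 + (105 + 16 + 101))*(41750 - 190) = (-23248 + 222)*41560 = -23026*41560 = -956960560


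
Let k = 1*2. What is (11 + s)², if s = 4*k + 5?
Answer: 576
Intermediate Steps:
k = 2
s = 13 (s = 4*2 + 5 = 8 + 5 = 13)
(11 + s)² = (11 + 13)² = 24² = 576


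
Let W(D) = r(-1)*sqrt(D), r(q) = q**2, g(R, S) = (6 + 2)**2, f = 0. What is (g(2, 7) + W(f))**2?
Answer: 4096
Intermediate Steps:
g(R, S) = 64 (g(R, S) = 8**2 = 64)
W(D) = sqrt(D) (W(D) = (-1)**2*sqrt(D) = 1*sqrt(D) = sqrt(D))
(g(2, 7) + W(f))**2 = (64 + sqrt(0))**2 = (64 + 0)**2 = 64**2 = 4096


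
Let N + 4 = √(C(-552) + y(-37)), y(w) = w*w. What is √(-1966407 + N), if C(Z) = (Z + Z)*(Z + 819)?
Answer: √(-1966411 + I*√293399) ≈ 0.19 + 1402.3*I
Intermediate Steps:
y(w) = w²
C(Z) = 2*Z*(819 + Z) (C(Z) = (2*Z)*(819 + Z) = 2*Z*(819 + Z))
N = -4 + I*√293399 (N = -4 + √(2*(-552)*(819 - 552) + (-37)²) = -4 + √(2*(-552)*267 + 1369) = -4 + √(-294768 + 1369) = -4 + √(-293399) = -4 + I*√293399 ≈ -4.0 + 541.66*I)
√(-1966407 + N) = √(-1966407 + (-4 + I*√293399)) = √(-1966411 + I*√293399)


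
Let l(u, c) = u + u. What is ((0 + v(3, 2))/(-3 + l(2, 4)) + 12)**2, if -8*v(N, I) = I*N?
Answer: 2025/16 ≈ 126.56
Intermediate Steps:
l(u, c) = 2*u
v(N, I) = -I*N/8
((0 + v(3, 2))/(-3 + l(2, 4)) + 12)**2 = ((0 - 1/8*2*3)/(-3 + 2*2) + 12)**2 = ((0 - 3/4)/(-3 + 4) + 12)**2 = (-3/4/1 + 12)**2 = (-3/4*1 + 12)**2 = (-3/4 + 12)**2 = (45/4)**2 = 2025/16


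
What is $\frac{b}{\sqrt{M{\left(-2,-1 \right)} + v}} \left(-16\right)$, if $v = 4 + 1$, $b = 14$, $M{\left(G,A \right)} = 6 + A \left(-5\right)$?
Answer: $-56$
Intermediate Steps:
$M{\left(G,A \right)} = 6 - 5 A$
$v = 5$
$\frac{b}{\sqrt{M{\left(-2,-1 \right)} + v}} \left(-16\right) = \frac{1}{\sqrt{\left(6 - -5\right) + 5}} \cdot 14 \left(-16\right) = \frac{1}{\sqrt{\left(6 + 5\right) + 5}} \cdot 14 \left(-16\right) = \frac{1}{\sqrt{11 + 5}} \cdot 14 \left(-16\right) = \frac{1}{\sqrt{16}} \cdot 14 \left(-16\right) = \frac{1}{4} \cdot 14 \left(-16\right) = \frac{7}{2} \left(-16\right) = -56$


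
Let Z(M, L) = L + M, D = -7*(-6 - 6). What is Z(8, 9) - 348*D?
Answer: -29215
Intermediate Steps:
D = 84 (D = -7*(-12) = 84)
Z(8, 9) - 348*D = (9 + 8) - 348*84 = 17 - 29232 = -29215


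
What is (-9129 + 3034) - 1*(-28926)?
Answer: 22831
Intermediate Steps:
(-9129 + 3034) - 1*(-28926) = -6095 + 28926 = 22831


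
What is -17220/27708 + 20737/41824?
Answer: -12135707/96571616 ≈ -0.12567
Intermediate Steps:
-17220/27708 + 20737/41824 = -17220*1/27708 + 20737*(1/41824) = -1435/2309 + 20737/41824 = -12135707/96571616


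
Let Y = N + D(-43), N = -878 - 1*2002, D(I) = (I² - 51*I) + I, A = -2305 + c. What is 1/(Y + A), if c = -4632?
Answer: -1/5818 ≈ -0.00017188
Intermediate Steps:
A = -6937 (A = -2305 - 4632 = -6937)
D(I) = I² - 50*I
N = -2880 (N = -878 - 2002 = -2880)
Y = 1119 (Y = -2880 - 43*(-50 - 43) = -2880 - 43*(-93) = -2880 + 3999 = 1119)
1/(Y + A) = 1/(1119 - 6937) = 1/(-5818) = -1/5818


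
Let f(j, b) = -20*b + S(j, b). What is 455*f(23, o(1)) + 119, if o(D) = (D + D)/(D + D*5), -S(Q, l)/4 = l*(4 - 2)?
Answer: -12383/3 ≈ -4127.7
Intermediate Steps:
S(Q, l) = -8*l (S(Q, l) = -4*l*(4 - 2) = -4*l*2 = -8*l)
o(D) = ⅓ (o(D) = (2*D)/(D + 5*D) = (2*D)/((6*D)) = (2*D)*(1/(6*D)) = ⅓)
f(j, b) = -28*b (f(j, b) = -20*b - 8*b = -28*b)
455*f(23, o(1)) + 119 = 455*(-28*⅓) + 119 = 455*(-28/3) + 119 = -12740/3 + 119 = -12383/3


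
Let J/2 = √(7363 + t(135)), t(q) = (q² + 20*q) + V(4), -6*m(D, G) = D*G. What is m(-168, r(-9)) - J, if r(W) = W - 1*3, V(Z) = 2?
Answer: -336 - 2*√28290 ≈ -672.39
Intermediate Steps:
r(W) = -3 + W (r(W) = W - 3 = -3 + W)
m(D, G) = -D*G/6
t(q) = 2 + q² + 20*q (t(q) = (q² + 20*q) + 2 = 2 + q² + 20*q)
J = 2*√28290 (J = 2*√(7363 + (2 + 135² + 20*135)) = 2*√(7363 + (2 + 18225 + 2700)) = 2*√(7363 + 20927) = 2*√28290 ≈ 336.39)
m(-168, r(-9)) - J = -⅙*(-168)*(-3 - 9) - 2*√28290 = -⅙*(-168)*(-12) - 2*√28290 = -336 - 2*√28290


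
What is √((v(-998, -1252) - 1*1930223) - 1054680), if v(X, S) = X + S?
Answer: I*√2987153 ≈ 1728.3*I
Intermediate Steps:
v(X, S) = S + X
√((v(-998, -1252) - 1*1930223) - 1054680) = √(((-1252 - 998) - 1*1930223) - 1054680) = √((-2250 - 1930223) - 1054680) = √(-1932473 - 1054680) = √(-2987153) = I*√2987153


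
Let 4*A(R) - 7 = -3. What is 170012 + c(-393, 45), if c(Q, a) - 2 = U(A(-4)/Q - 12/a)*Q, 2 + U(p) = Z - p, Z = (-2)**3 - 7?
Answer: 882946/5 ≈ 1.7659e+5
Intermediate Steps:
A(R) = 1 (A(R) = 7/4 + (1/4)*(-3) = 7/4 - 3/4 = 1)
Z = -15 (Z = -8 - 7 = -15)
U(p) = -17 - p (U(p) = -2 + (-15 - p) = -17 - p)
c(Q, a) = 2 + Q*(-17 - 1/Q + 12/a) (c(Q, a) = 2 + (-17 - (1/Q - 12/a))*Q = 2 + (-17 + (-1/Q + 12/a))*Q = 2 + (-17 - 1/Q + 12/a)*Q = 2 + Q*(-17 - 1/Q + 12/a))
170012 + c(-393, 45) = 170012 + (1 - 17*(-393) + 12*(-393)/45) = 170012 + (1 + 6681 + 12*(-393)*(1/45)) = 170012 + (1 + 6681 - 524/5) = 170012 + 32886/5 = 882946/5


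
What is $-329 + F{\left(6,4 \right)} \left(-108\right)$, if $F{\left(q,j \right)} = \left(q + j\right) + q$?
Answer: $-2057$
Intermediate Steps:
$F{\left(q,j \right)} = j + 2 q$ ($F{\left(q,j \right)} = \left(j + q\right) + q = j + 2 q$)
$-329 + F{\left(6,4 \right)} \left(-108\right) = -329 + \left(4 + 2 \cdot 6\right) \left(-108\right) = -329 + \left(4 + 12\right) \left(-108\right) = -329 + 16 \left(-108\right) = -329 - 1728 = -2057$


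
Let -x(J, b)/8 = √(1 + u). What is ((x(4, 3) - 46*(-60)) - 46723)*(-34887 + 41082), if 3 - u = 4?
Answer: -272350785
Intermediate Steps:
u = -1 (u = 3 - 1*4 = 3 - 4 = -1)
x(J, b) = 0 (x(J, b) = -8*√(1 - 1) = -8*√0 = -8*0 = 0)
((x(4, 3) - 46*(-60)) - 46723)*(-34887 + 41082) = ((0 - 46*(-60)) - 46723)*(-34887 + 41082) = ((0 + 2760) - 46723)*6195 = (2760 - 46723)*6195 = -43963*6195 = -272350785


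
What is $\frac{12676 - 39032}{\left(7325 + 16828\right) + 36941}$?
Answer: $- \frac{1198}{2777} \approx -0.4314$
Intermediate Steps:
$\frac{12676 - 39032}{\left(7325 + 16828\right) + 36941} = - \frac{26356}{24153 + 36941} = - \frac{26356}{61094} = \left(-26356\right) \frac{1}{61094} = - \frac{1198}{2777}$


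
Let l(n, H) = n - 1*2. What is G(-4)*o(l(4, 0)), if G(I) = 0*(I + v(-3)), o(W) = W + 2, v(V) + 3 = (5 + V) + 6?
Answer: 0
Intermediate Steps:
l(n, H) = -2 + n (l(n, H) = n - 2 = -2 + n)
v(V) = 8 + V (v(V) = -3 + ((5 + V) + 6) = -3 + (11 + V) = 8 + V)
o(W) = 2 + W
G(I) = 0 (G(I) = 0*(I + (8 - 3)) = 0*(I + 5) = 0*(5 + I) = 0)
G(-4)*o(l(4, 0)) = 0*(2 + (-2 + 4)) = 0*(2 + 2) = 0*4 = 0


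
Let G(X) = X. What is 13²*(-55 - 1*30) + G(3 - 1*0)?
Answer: -14362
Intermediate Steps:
13²*(-55 - 1*30) + G(3 - 1*0) = 13²*(-55 - 1*30) + (3 - 1*0) = 169*(-55 - 30) + (3 + 0) = 169*(-85) + 3 = -14365 + 3 = -14362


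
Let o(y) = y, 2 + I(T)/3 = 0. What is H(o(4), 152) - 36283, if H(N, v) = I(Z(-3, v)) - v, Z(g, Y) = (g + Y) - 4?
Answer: -36441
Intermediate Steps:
Z(g, Y) = -4 + Y + g (Z(g, Y) = (Y + g) - 4 = -4 + Y + g)
I(T) = -6 (I(T) = -6 + 3*0 = -6 + 0 = -6)
H(N, v) = -6 - v
H(o(4), 152) - 36283 = (-6 - 1*152) - 36283 = (-6 - 152) - 36283 = -158 - 36283 = -36441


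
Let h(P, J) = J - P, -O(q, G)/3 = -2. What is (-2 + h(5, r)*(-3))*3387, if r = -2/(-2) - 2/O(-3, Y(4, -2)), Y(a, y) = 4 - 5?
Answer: 37257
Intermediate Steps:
Y(a, y) = -1
O(q, G) = 6 (O(q, G) = -3*(-2) = 6)
r = ⅔ (r = -2/(-2) - 2/6 = -2*(-½) - 2*⅙ = 1 - ⅓ = ⅔ ≈ 0.66667)
(-2 + h(5, r)*(-3))*3387 = (-2 + (⅔ - 1*5)*(-3))*3387 = (-2 + (⅔ - 5)*(-3))*3387 = (-2 - 13/3*(-3))*3387 = (-2 + 13)*3387 = 11*3387 = 37257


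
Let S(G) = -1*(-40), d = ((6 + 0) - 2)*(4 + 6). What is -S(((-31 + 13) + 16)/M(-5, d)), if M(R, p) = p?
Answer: -40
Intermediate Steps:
d = 40 (d = (6 - 2)*10 = 4*10 = 40)
S(G) = 40
-S(((-31 + 13) + 16)/M(-5, d)) = -1*40 = -40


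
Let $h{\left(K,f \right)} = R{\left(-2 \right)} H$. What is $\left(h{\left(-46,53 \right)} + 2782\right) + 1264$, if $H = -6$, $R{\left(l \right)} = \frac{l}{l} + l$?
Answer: $4052$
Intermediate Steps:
$R{\left(l \right)} = 1 + l$
$h{\left(K,f \right)} = 6$ ($h{\left(K,f \right)} = \left(1 - 2\right) \left(-6\right) = \left(-1\right) \left(-6\right) = 6$)
$\left(h{\left(-46,53 \right)} + 2782\right) + 1264 = \left(6 + 2782\right) + 1264 = 2788 + 1264 = 4052$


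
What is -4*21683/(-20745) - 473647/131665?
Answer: 318752353/546278085 ≈ 0.58350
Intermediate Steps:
-4*21683/(-20745) - 473647/131665 = -86732*(-1/20745) - 473647*1/131665 = 86732/20745 - 473647/131665 = 318752353/546278085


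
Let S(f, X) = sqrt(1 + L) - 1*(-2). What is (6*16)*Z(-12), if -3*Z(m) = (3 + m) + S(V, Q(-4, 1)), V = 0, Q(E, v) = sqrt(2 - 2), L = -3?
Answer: 224 - 32*I*sqrt(2) ≈ 224.0 - 45.255*I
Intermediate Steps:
Q(E, v) = 0 (Q(E, v) = sqrt(0) = 0)
S(f, X) = 2 + I*sqrt(2) (S(f, X) = sqrt(1 - 3) - 1*(-2) = sqrt(-2) + 2 = I*sqrt(2) + 2 = 2 + I*sqrt(2))
Z(m) = -5/3 - m/3 - I*sqrt(2)/3 (Z(m) = -((3 + m) + (2 + I*sqrt(2)))/3 = -(5 + m + I*sqrt(2))/3 = -5/3 - m/3 - I*sqrt(2)/3)
(6*16)*Z(-12) = (6*16)*(-5/3 - 1/3*(-12) - I*sqrt(2)/3) = 96*(-5/3 + 4 - I*sqrt(2)/3) = 96*(7/3 - I*sqrt(2)/3) = 224 - 32*I*sqrt(2)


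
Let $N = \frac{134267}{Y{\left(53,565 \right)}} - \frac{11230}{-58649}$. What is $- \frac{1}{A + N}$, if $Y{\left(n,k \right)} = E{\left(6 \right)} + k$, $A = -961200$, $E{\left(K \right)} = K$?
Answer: $\frac{33488579}{32181341097187} \approx 1.0406 \cdot 10^{-6}$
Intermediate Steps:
$Y{\left(n,k \right)} = 6 + k$
$N = \frac{7881037613}{33488579}$ ($N = \frac{134267}{6 + 565} - \frac{11230}{-58649} = \frac{134267}{571} - - \frac{11230}{58649} = 134267 \cdot \frac{1}{571} + \frac{11230}{58649} = \frac{134267}{571} + \frac{11230}{58649} = \frac{7881037613}{33488579} \approx 235.33$)
$- \frac{1}{A + N} = - \frac{1}{-961200 + \frac{7881037613}{33488579}} = - \frac{1}{- \frac{32181341097187}{33488579}} = \left(-1\right) \left(- \frac{33488579}{32181341097187}\right) = \frac{33488579}{32181341097187}$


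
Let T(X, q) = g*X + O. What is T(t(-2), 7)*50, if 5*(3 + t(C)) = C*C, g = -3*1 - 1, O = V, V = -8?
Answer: 40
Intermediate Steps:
O = -8
g = -4 (g = -3 - 1 = -4)
t(C) = -3 + C²/5 (t(C) = -3 + (C*C)/5 = -3 + C²/5)
T(X, q) = -8 - 4*X (T(X, q) = -4*X - 8 = -8 - 4*X)
T(t(-2), 7)*50 = (-8 - 4*(-3 + (⅕)*(-2)²))*50 = (-8 - 4*(-3 + (⅕)*4))*50 = (-8 - 4*(-3 + ⅘))*50 = (-8 - 4*(-11/5))*50 = (-8 + 44/5)*50 = (⅘)*50 = 40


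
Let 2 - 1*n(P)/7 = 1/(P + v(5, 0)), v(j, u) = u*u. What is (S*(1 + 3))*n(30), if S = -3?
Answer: -826/5 ≈ -165.20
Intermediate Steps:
v(j, u) = u²
n(P) = 14 - 7/P (n(P) = 14 - 7/(P + 0²) = 14 - 7/(P + 0) = 14 - 7/P)
(S*(1 + 3))*n(30) = (-3*(1 + 3))*(14 - 7/30) = (-3*4)*(14 - 7*1/30) = -12*(14 - 7/30) = -12*413/30 = -826/5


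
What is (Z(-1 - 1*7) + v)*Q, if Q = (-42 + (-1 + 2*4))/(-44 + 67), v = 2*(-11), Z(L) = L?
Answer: 1050/23 ≈ 45.652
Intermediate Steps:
v = -22
Q = -35/23 (Q = (-42 + (-1 + 8))/23 = (-42 + 7)*(1/23) = -35*1/23 = -35/23 ≈ -1.5217)
(Z(-1 - 1*7) + v)*Q = ((-1 - 1*7) - 22)*(-35/23) = ((-1 - 7) - 22)*(-35/23) = (-8 - 22)*(-35/23) = -30*(-35/23) = 1050/23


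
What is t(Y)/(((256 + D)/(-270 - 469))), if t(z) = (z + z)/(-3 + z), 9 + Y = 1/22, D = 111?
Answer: -291166/96521 ≈ -3.0166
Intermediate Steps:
Y = -197/22 (Y = -9 + 1/22 = -197/22 ≈ -8.9545)
t(z) = 2*z/(-3 + z) (t(z) = (2*z)/(-3 + z) = 2*z/(-3 + z))
t(Y)/(((256 + D)/(-270 - 469))) = (2*(-197/22)/(-3 - 197/22))/(((256 + 111)/(-270 - 469))) = (2*(-197/22)/(-263/22))/((367/(-739))) = (2*(-197/22)*(-22/263))/((367*(-1/739))) = 394/(263*(-367/739)) = (394/263)*(-739/367) = -291166/96521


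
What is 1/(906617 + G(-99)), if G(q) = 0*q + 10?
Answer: 1/906627 ≈ 1.1030e-6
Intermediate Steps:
G(q) = 10 (G(q) = 0 + 10 = 10)
1/(906617 + G(-99)) = 1/(906617 + 10) = 1/906627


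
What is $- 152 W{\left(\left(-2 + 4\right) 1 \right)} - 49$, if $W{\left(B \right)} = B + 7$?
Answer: $-1417$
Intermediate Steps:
$W{\left(B \right)} = 7 + B$
$- 152 W{\left(\left(-2 + 4\right) 1 \right)} - 49 = - 152 \left(7 + \left(-2 + 4\right) 1\right) - 49 = - 152 \left(7 + 2 \cdot 1\right) - 49 = - 152 \left(7 + 2\right) - 49 = \left(-152\right) 9 - 49 = -1368 - 49 = -1417$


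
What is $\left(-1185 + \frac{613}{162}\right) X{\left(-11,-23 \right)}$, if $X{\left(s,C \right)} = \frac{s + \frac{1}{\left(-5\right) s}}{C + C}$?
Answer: $- \frac{28894907}{102465} \approx -282.0$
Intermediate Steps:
$X{\left(s,C \right)} = \frac{s - \frac{1}{5 s}}{2 C}$
$\left(-1185 + \frac{613}{162}\right) X{\left(-11,-23 \right)} = \left(-1185 + \frac{613}{162}\right) \frac{-1 + 5 \left(-11\right)^{2}}{10 \left(-23\right) \left(-11\right)} = \left(-1185 + 613 \cdot \frac{1}{162}\right) \frac{1}{10} \left(- \frac{1}{23}\right) \left(- \frac{1}{11}\right) \left(-1 + 5 \cdot 121\right) = \left(-1185 + \frac{613}{162}\right) \frac{1}{10} \left(- \frac{1}{23}\right) \left(- \frac{1}{11}\right) \left(-1 + 605\right) = - \frac{191357 \cdot \frac{1}{10} \left(- \frac{1}{23}\right) \left(- \frac{1}{11}\right) 604}{162} = \left(- \frac{191357}{162}\right) \frac{302}{1265} = - \frac{28894907}{102465}$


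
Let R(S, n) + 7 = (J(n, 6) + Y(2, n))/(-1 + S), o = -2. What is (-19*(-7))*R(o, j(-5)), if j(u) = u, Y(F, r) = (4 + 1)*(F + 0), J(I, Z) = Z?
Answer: -4921/3 ≈ -1640.3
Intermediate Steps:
Y(F, r) = 5*F
R(S, n) = -7 + 16/(-1 + S) (R(S, n) = -7 + (6 + 5*2)/(-1 + S) = -7 + (6 + 10)/(-1 + S) = -7 + 16/(-1 + S))
(-19*(-7))*R(o, j(-5)) = (-19*(-7))*((23 - 7*(-2))/(-1 - 2)) = 133*((23 + 14)/(-3)) = 133*(-1/3*37) = 133*(-37/3) = -4921/3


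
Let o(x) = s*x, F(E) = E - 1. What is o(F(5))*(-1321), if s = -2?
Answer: 10568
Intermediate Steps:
F(E) = -1 + E
o(x) = -2*x
o(F(5))*(-1321) = -2*(-1 + 5)*(-1321) = -2*4*(-1321) = -8*(-1321) = 10568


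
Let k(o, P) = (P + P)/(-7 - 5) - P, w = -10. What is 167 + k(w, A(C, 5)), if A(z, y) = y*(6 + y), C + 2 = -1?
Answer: 617/6 ≈ 102.83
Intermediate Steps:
C = -3 (C = -2 - 1 = -3)
k(o, P) = -7*P/6 (k(o, P) = (2*P)/(-12) - P = (2*P)*(-1/12) - P = -P/6 - P = -7*P/6)
167 + k(w, A(C, 5)) = 167 - 35*(6 + 5)/6 = 167 - 35*11/6 = 167 - 7/6*55 = 167 - 385/6 = 617/6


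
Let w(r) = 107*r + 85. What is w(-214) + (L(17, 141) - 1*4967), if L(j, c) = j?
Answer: -27763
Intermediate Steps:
w(r) = 85 + 107*r
w(-214) + (L(17, 141) - 1*4967) = (85 + 107*(-214)) + (17 - 1*4967) = (85 - 22898) + (17 - 4967) = -22813 - 4950 = -27763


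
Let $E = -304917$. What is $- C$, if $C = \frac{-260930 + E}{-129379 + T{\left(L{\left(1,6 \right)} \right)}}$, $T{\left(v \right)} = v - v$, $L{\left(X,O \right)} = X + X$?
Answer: $- \frac{565847}{129379} \approx -4.3736$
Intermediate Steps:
$L{\left(X,O \right)} = 2 X$
$T{\left(v \right)} = 0$
$C = \frac{565847}{129379}$ ($C = \frac{-260930 - 304917}{-129379 + 0} = - \frac{565847}{-129379} = \left(-565847\right) \left(- \frac{1}{129379}\right) = \frac{565847}{129379} \approx 4.3736$)
$- C = \left(-1\right) \frac{565847}{129379} = - \frac{565847}{129379}$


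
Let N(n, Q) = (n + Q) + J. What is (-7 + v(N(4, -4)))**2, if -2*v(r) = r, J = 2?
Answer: 64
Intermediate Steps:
N(n, Q) = 2 + Q + n (N(n, Q) = (n + Q) + 2 = (Q + n) + 2 = 2 + Q + n)
v(r) = -r/2
(-7 + v(N(4, -4)))**2 = (-7 - (2 - 4 + 4)/2)**2 = (-7 - 1/2*2)**2 = (-7 - 1)**2 = (-8)**2 = 64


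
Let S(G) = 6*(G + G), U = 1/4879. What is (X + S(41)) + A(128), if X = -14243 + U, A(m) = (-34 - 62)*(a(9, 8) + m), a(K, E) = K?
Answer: -131259736/4879 ≈ -26903.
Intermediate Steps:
U = 1/4879 ≈ 0.00020496
A(m) = -864 - 96*m (A(m) = (-34 - 62)*(9 + m) = -96*(9 + m) = -864 - 96*m)
X = -69491596/4879 (X = -14243 + 1/4879 = -69491596/4879 ≈ -14243.)
S(G) = 12*G (S(G) = 6*(2*G) = 12*G)
(X + S(41)) + A(128) = (-69491596/4879 + 12*41) + (-864 - 96*128) = (-69491596/4879 + 492) + (-864 - 12288) = -67091128/4879 - 13152 = -131259736/4879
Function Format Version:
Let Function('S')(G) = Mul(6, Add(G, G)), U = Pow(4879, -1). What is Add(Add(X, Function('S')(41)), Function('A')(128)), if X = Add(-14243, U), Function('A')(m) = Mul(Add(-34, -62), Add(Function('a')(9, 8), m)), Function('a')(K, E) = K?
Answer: Rational(-131259736, 4879) ≈ -26903.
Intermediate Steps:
U = Rational(1, 4879) ≈ 0.00020496
Function('A')(m) = Add(-864, Mul(-96, m)) (Function('A')(m) = Mul(Add(-34, -62), Add(9, m)) = Mul(-96, Add(9, m)) = Add(-864, Mul(-96, m)))
X = Rational(-69491596, 4879) (X = Add(-14243, Rational(1, 4879)) = Rational(-69491596, 4879) ≈ -14243.)
Function('S')(G) = Mul(12, G) (Function('S')(G) = Mul(6, Mul(2, G)) = Mul(12, G))
Add(Add(X, Function('S')(41)), Function('A')(128)) = Add(Add(Rational(-69491596, 4879), Mul(12, 41)), Add(-864, Mul(-96, 128))) = Add(Add(Rational(-69491596, 4879), 492), Add(-864, -12288)) = Add(Rational(-67091128, 4879), -13152) = Rational(-131259736, 4879)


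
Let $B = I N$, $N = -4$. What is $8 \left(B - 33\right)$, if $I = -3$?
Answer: $-168$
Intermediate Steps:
$B = 12$ ($B = \left(-3\right) \left(-4\right) = 12$)
$8 \left(B - 33\right) = 8 \left(12 - 33\right) = 8 \left(-21\right) = -168$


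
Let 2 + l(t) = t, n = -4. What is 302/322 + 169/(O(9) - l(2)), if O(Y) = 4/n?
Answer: -27058/161 ≈ -168.06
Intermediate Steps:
l(t) = -2 + t
O(Y) = -1 (O(Y) = 4/(-4) = 4*(-¼) = -1)
302/322 + 169/(O(9) - l(2)) = 302/322 + 169/(-1 - (-2 + 2)) = 302*(1/322) + 169/(-1 - 1*0) = 151/161 + 169/(-1 + 0) = 151/161 + 169/(-1) = 151/161 + 169*(-1) = 151/161 - 169 = -27058/161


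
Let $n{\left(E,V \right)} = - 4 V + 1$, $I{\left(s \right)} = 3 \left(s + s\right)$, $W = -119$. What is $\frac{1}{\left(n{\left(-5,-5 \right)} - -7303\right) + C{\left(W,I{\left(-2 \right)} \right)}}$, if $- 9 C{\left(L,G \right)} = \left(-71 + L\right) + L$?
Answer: $\frac{3}{22075} \approx 0.0001359$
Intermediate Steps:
$I{\left(s \right)} = 6 s$ ($I{\left(s \right)} = 3 \cdot 2 s = 6 s$)
$C{\left(L,G \right)} = \frac{71}{9} - \frac{2 L}{9}$ ($C{\left(L,G \right)} = - \frac{\left(-71 + L\right) + L}{9} = - \frac{-71 + 2 L}{9} = \frac{71}{9} - \frac{2 L}{9}$)
$n{\left(E,V \right)} = 1 - 4 V$
$\frac{1}{\left(n{\left(-5,-5 \right)} - -7303\right) + C{\left(W,I{\left(-2 \right)} \right)}} = \frac{1}{\left(\left(1 - -20\right) - -7303\right) + \left(\frac{71}{9} - - \frac{238}{9}\right)} = \frac{1}{\left(\left(1 + 20\right) + 7303\right) + \left(\frac{71}{9} + \frac{238}{9}\right)} = \frac{1}{\left(21 + 7303\right) + \frac{103}{3}} = \frac{1}{7324 + \frac{103}{3}} = \frac{1}{\frac{22075}{3}} = \frac{3}{22075}$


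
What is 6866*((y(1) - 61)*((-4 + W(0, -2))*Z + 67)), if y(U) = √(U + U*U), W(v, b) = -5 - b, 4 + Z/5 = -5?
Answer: -159991532 + 2622812*√2 ≈ -1.5628e+8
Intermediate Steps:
Z = -45 (Z = -20 + 5*(-5) = -20 - 25 = -45)
y(U) = √(U + U²)
6866*((y(1) - 61)*((-4 + W(0, -2))*Z + 67)) = 6866*((√(1*(1 + 1)) - 61)*((-4 + (-5 - 1*(-2)))*(-45) + 67)) = 6866*((√(1*2) - 61)*((-4 + (-5 + 2))*(-45) + 67)) = 6866*((√2 - 61)*((-4 - 3)*(-45) + 67)) = 6866*((-61 + √2)*(-7*(-45) + 67)) = 6866*((-61 + √2)*(315 + 67)) = 6866*((-61 + √2)*382) = 6866*(-23302 + 382*√2) = -159991532 + 2622812*√2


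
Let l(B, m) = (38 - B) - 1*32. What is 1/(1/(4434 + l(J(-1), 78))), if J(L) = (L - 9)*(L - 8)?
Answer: 4350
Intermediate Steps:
J(L) = (-9 + L)*(-8 + L)
l(B, m) = 6 - B (l(B, m) = (38 - B) - 32 = 6 - B)
1/(1/(4434 + l(J(-1), 78))) = 1/(1/(4434 + (6 - (72 + (-1)**2 - 17*(-1))))) = 1/(1/(4434 + (6 - (72 + 1 + 17)))) = 1/(1/(4434 + (6 - 1*90))) = 1/(1/(4434 + (6 - 90))) = 1/(1/(4434 - 84)) = 1/(1/4350) = 4350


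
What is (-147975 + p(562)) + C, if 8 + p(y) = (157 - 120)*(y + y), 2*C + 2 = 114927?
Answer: -97865/2 ≈ -48933.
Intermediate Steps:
C = 114925/2 (C = -1 + (1/2)*114927 = -1 + 114927/2 = 114925/2 ≈ 57463.)
p(y) = -8 + 74*y (p(y) = -8 + (157 - 120)*(y + y) = -8 + 37*(2*y) = -8 + 74*y)
(-147975 + p(562)) + C = (-147975 + (-8 + 74*562)) + 114925/2 = (-147975 + (-8 + 41588)) + 114925/2 = (-147975 + 41580) + 114925/2 = -106395 + 114925/2 = -97865/2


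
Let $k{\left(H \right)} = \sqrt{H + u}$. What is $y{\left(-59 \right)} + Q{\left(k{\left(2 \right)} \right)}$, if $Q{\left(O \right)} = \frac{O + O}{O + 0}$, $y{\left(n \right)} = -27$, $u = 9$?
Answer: $-25$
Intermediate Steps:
$k{\left(H \right)} = \sqrt{9 + H}$ ($k{\left(H \right)} = \sqrt{H + 9} = \sqrt{9 + H}$)
$Q{\left(O \right)} = 2$ ($Q{\left(O \right)} = \frac{2 O}{O} = 2$)
$y{\left(-59 \right)} + Q{\left(k{\left(2 \right)} \right)} = -27 + 2 = -25$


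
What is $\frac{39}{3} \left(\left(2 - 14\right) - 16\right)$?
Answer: $-364$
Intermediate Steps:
$\frac{39}{3} \left(\left(2 - 14\right) - 16\right) = 39 \cdot \frac{1}{3} \left(-12 - 16\right) = 13 \left(-28\right) = -364$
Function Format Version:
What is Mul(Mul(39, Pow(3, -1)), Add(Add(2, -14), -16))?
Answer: -364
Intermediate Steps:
Mul(Mul(39, Pow(3, -1)), Add(Add(2, -14), -16)) = Mul(Mul(39, Rational(1, 3)), Add(-12, -16)) = Mul(13, -28) = -364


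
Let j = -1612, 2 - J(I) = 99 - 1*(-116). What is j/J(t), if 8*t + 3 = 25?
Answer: 1612/213 ≈ 7.5681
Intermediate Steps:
t = 11/4 (t = -3/8 + (⅛)*25 = -3/8 + 25/8 = 11/4 ≈ 2.7500)
J(I) = -213 (J(I) = 2 - (99 - 1*(-116)) = 2 - (99 + 116) = 2 - 1*215 = 2 - 215 = -213)
j/J(t) = -1612/(-213) = -1612*(-1/213) = 1612/213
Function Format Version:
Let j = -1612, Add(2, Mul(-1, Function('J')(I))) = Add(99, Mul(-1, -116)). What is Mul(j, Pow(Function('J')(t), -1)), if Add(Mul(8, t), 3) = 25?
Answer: Rational(1612, 213) ≈ 7.5681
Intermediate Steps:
t = Rational(11, 4) (t = Add(Rational(-3, 8), Mul(Rational(1, 8), 25)) = Add(Rational(-3, 8), Rational(25, 8)) = Rational(11, 4) ≈ 2.7500)
Function('J')(I) = -213 (Function('J')(I) = Add(2, Mul(-1, Add(99, Mul(-1, -116)))) = Add(2, Mul(-1, Add(99, 116))) = Add(2, Mul(-1, 215)) = Add(2, -215) = -213)
Mul(j, Pow(Function('J')(t), -1)) = Mul(-1612, Pow(-213, -1)) = Mul(-1612, Rational(-1, 213)) = Rational(1612, 213)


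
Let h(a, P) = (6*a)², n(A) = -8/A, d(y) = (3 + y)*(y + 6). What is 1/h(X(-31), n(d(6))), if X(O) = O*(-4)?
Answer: 1/553536 ≈ 1.8066e-6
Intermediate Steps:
X(O) = -4*O
d(y) = (3 + y)*(6 + y)
h(a, P) = 36*a²
1/h(X(-31), n(d(6))) = 1/(36*(-4*(-31))²) = 1/(36*124²) = 1/(36*15376) = 1/553536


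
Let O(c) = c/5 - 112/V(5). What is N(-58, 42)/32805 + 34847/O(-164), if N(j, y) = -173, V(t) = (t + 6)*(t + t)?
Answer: -4191592847/4067820 ≈ -1030.4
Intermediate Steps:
V(t) = 2*t*(6 + t) (V(t) = (6 + t)*(2*t) = 2*t*(6 + t))
O(c) = -56/55 + c/5 (O(c) = c/5 - 112*1/(10*(6 + 5)) = c*(⅕) - 112/(2*5*11) = c/5 - 112/110 = c/5 - 112*1/110 = c/5 - 56/55 = -56/55 + c/5)
N(-58, 42)/32805 + 34847/O(-164) = -173/32805 + 34847/(-56/55 + (⅕)*(-164)) = -173*1/32805 + 34847/(-56/55 - 164/5) = -173/32805 + 34847/(-372/11) = -173/32805 + 34847*(-11/372) = -173/32805 - 383317/372 = -4191592847/4067820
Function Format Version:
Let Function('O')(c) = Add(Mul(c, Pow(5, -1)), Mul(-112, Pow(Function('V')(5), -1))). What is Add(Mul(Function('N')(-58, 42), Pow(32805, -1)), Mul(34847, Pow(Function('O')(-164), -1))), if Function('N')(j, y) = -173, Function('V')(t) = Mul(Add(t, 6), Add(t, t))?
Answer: Rational(-4191592847, 4067820) ≈ -1030.4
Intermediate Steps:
Function('V')(t) = Mul(2, t, Add(6, t)) (Function('V')(t) = Mul(Add(6, t), Mul(2, t)) = Mul(2, t, Add(6, t)))
Function('O')(c) = Add(Rational(-56, 55), Mul(Rational(1, 5), c)) (Function('O')(c) = Add(Mul(c, Pow(5, -1)), Mul(-112, Pow(Mul(2, 5, Add(6, 5)), -1))) = Add(Mul(c, Rational(1, 5)), Mul(-112, Pow(Mul(2, 5, 11), -1))) = Add(Mul(Rational(1, 5), c), Mul(-112, Pow(110, -1))) = Add(Mul(Rational(1, 5), c), Mul(-112, Rational(1, 110))) = Add(Mul(Rational(1, 5), c), Rational(-56, 55)) = Add(Rational(-56, 55), Mul(Rational(1, 5), c)))
Add(Mul(Function('N')(-58, 42), Pow(32805, -1)), Mul(34847, Pow(Function('O')(-164), -1))) = Add(Mul(-173, Pow(32805, -1)), Mul(34847, Pow(Add(Rational(-56, 55), Mul(Rational(1, 5), -164)), -1))) = Add(Mul(-173, Rational(1, 32805)), Mul(34847, Pow(Add(Rational(-56, 55), Rational(-164, 5)), -1))) = Add(Rational(-173, 32805), Mul(34847, Pow(Rational(-372, 11), -1))) = Add(Rational(-173, 32805), Mul(34847, Rational(-11, 372))) = Add(Rational(-173, 32805), Rational(-383317, 372)) = Rational(-4191592847, 4067820)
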